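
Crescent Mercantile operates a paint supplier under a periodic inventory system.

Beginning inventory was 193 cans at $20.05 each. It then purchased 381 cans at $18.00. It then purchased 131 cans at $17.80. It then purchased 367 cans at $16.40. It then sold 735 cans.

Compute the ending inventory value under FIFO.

Sale 1 (735) [FIFO — oldest first]: 193 @ $20.05 + 381 @ $18.00 + 131 @ $17.80 + 30 @ $16.40 = $13,551.45
Ending inventory: 337 @ $16.40 = $5,526.80
Check: goods available $19,078.25 = COGS $13,551.45 + ending $5,526.80

Ending inventory = $5,526.80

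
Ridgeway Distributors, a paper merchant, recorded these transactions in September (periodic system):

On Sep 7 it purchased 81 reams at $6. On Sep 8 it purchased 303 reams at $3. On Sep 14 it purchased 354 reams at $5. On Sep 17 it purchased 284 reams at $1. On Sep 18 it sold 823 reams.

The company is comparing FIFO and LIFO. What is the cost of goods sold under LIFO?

FIFO COGS: 81 @ $6 + 303 @ $3 + 354 @ $5 + 85 @ $1 = $3,250
LIFO COGS: 284 @ $1 + 354 @ $5 + 185 @ $3 = $2,609

COGS = $2,609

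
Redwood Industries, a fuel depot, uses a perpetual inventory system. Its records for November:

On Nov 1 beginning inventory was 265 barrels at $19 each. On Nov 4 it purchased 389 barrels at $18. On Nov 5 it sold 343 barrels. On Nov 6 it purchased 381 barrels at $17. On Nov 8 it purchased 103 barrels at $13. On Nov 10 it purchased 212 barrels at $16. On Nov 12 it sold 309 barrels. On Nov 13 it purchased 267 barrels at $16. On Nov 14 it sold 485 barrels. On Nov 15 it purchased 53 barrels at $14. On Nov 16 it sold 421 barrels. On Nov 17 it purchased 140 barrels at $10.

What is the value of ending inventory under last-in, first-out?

Ending inventory = $3,528

Nov 5, 343 sold [LIFO — newest first]: 343 @ $18 = $6,174
Nov 12, 309 sold [LIFO — newest first]: 212 @ $16 + 97 @ $13 = $4,653
Nov 14, 485 sold [LIFO — newest first]: 267 @ $16 + 6 @ $13 + 212 @ $17 = $7,954
Nov 16, 421 sold [LIFO — newest first]: 53 @ $14 + 169 @ $17 + 46 @ $18 + 153 @ $19 = $7,350
Total COGS = $6,174 + $4,653 + $7,954 + $7,350 = $26,131
Ending inventory: 112 @ $19 + 140 @ $10 = $3,528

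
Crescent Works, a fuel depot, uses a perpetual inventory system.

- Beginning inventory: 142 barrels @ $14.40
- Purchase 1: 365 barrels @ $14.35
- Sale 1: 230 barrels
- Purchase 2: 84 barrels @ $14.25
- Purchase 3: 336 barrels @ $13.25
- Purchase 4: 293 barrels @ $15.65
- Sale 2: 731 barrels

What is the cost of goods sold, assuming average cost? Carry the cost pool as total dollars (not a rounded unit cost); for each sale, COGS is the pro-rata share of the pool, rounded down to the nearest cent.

COGS = $13,798.57

After Beginning: 142 on hand, pool $2,044.80 (≈ $14.4000 each)
After Purchase 1: 507 on hand, pool $7,282.55 (≈ $14.3640 each)
Sale 1, sell 230: 230/507 × $7,282.55 → $3,303.72
After Purchase 2: 361 on hand, pool $5,175.83 (≈ $14.3375 each)
After Purchase 3: 697 on hand, pool $9,627.83 (≈ $13.8132 each)
After Purchase 4: 990 on hand, pool $14,213.28 (≈ $14.3568 each)
Sale 2, sell 731: 731/990 × $14,213.28 → $10,494.85
Total COGS = $3,303.72 + $10,494.85 = $13,798.57
Ending inventory (cost pool remaining) = $3,718.43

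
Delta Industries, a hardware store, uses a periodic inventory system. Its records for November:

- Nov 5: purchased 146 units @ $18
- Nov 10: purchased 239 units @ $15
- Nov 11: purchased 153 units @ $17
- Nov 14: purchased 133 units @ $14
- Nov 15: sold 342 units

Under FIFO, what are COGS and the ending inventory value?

COGS = $5,568; ending inventory = $5,108

Nov 15, 342 sold [FIFO — oldest first]: 146 @ $18 + 196 @ $15 = $5,568
Ending inventory: 43 @ $15 + 153 @ $17 + 133 @ $14 = $5,108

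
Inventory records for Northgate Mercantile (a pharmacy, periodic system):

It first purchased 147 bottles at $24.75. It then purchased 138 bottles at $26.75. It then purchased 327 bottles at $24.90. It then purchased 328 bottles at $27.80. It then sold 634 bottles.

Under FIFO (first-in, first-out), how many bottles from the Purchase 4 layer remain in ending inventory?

Sale 1 (634) [FIFO — oldest first]: 147 @ $24.75 + 138 @ $26.75 + 327 @ $24.90 + 22 @ $27.80 = $16,083.65
Ending inventory: 306 @ $27.80 = $8,506.80

306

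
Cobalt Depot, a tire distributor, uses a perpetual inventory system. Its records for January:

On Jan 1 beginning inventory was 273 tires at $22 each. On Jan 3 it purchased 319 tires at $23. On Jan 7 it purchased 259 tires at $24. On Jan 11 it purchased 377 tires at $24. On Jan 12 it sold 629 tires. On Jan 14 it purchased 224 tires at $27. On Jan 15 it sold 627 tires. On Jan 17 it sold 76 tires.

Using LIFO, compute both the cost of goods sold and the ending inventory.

COGS = $32,015; ending inventory = $2,640

Jan 12, 629 sold [LIFO — newest first]: 377 @ $24 + 252 @ $24 = $15,096
Jan 15, 627 sold [LIFO — newest first]: 224 @ $27 + 7 @ $24 + 319 @ $23 + 77 @ $22 = $15,247
Jan 17, 76 sold [LIFO — newest first]: 76 @ $22 = $1,672
Total COGS = $15,096 + $15,247 + $1,672 = $32,015
Ending inventory: 120 @ $22 = $2,640
Check: goods available $34,655 = COGS $32,015 + ending $2,640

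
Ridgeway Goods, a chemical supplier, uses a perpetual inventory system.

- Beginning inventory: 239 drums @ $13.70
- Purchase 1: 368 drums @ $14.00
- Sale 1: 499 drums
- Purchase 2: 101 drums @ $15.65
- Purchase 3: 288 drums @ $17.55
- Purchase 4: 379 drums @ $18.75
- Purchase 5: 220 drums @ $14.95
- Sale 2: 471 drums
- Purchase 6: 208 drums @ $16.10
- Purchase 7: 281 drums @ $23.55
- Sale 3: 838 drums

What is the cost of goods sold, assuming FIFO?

COGS = $28,923.15

Sale 1 (499) [FIFO — oldest first]: 239 @ $13.70 + 260 @ $14.00 = $6,914.30
Sale 2 (471) [FIFO — oldest first]: 108 @ $14.00 + 101 @ $15.65 + 262 @ $17.55 = $7,690.75
Sale 3 (838) [FIFO — oldest first]: 26 @ $17.55 + 379 @ $18.75 + 220 @ $14.95 + 208 @ $16.10 + 5 @ $23.55 = $14,318.10
Total COGS = $6,914.30 + $7,690.75 + $14,318.10 = $28,923.15
Ending inventory: 276 @ $23.55 = $6,499.80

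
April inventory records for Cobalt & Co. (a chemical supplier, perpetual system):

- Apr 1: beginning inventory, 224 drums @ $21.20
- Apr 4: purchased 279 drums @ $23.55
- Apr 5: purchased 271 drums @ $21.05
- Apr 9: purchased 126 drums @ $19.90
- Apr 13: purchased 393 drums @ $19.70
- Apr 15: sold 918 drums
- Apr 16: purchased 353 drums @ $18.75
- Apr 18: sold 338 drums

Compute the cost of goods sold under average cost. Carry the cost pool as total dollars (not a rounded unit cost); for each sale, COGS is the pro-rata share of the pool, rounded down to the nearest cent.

COGS = $26,108.85

After Apr 1: 224 on hand, pool $4,748.80 (≈ $21.2000 each)
After Apr 4: 503 on hand, pool $11,319.25 (≈ $22.5035 each)
After Apr 5: 774 on hand, pool $17,023.80 (≈ $21.9946 each)
After Apr 9: 900 on hand, pool $19,531.20 (≈ $21.7013 each)
After Apr 13: 1293 on hand, pool $27,273.30 (≈ $21.0930 each)
Apr 15, sell 918: 918/1293 × $27,273.30 → $19,363.41
After Apr 16: 728 on hand, pool $14,528.64 (≈ $19.9569 each)
Apr 18, sell 338: 338/728 × $14,528.64 → $6,745.44
Total COGS = $19,363.41 + $6,745.44 = $26,108.85
Ending inventory (cost pool remaining) = $7,783.20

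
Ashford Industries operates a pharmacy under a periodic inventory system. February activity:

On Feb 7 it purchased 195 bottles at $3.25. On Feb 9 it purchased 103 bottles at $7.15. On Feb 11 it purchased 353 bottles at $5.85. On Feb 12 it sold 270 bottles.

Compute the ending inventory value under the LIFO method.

Ending inventory = $1,855.75

Feb 12, 270 sold [LIFO — newest first]: 270 @ $5.85 = $1,579.50
Ending inventory: 195 @ $3.25 + 103 @ $7.15 + 83 @ $5.85 = $1,855.75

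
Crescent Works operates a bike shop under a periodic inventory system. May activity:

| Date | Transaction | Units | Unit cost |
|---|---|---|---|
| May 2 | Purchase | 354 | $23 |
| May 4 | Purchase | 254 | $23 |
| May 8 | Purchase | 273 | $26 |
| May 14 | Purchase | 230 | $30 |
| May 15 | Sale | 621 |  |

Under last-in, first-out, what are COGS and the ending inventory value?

COGS = $16,712; ending inventory = $11,270

May 15, 621 sold [LIFO — newest first]: 230 @ $30 + 273 @ $26 + 118 @ $23 = $16,712
Ending inventory: 354 @ $23 + 136 @ $23 = $11,270
Check: goods available $27,982 = COGS $16,712 + ending $11,270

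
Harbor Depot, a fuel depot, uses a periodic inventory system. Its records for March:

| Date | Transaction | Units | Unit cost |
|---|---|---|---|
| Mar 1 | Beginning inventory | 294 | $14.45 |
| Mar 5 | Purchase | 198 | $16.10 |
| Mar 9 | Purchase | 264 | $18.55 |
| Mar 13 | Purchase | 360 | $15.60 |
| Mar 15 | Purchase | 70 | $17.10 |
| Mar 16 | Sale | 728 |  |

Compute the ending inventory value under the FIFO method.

Mar 16, 728 sold [FIFO — oldest first]: 294 @ $14.45 + 198 @ $16.10 + 236 @ $18.55 = $11,813.90
Ending inventory: 28 @ $18.55 + 360 @ $15.60 + 70 @ $17.10 = $7,332.40

Ending inventory = $7,332.40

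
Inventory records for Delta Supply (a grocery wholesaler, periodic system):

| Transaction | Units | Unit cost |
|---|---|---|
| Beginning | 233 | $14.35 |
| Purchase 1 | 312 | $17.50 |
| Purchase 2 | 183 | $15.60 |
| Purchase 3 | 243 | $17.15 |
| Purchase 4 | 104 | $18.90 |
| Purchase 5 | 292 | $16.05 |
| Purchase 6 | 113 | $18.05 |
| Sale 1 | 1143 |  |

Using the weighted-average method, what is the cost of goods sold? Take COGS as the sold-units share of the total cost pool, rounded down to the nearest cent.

Sale 1, sell 1143: 1143/1480 × $24,517.65 → $18,934.91
Ending inventory (cost pool remaining) = $5,582.74
Check: goods available $24,517.65 = COGS $18,934.91 + ending $5,582.74

COGS = $18,934.91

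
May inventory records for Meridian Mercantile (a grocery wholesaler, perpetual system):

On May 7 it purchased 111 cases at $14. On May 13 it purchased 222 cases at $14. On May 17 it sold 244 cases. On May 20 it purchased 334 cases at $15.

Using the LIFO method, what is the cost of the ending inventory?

Ending inventory = $6,256

May 17, 244 sold [LIFO — newest first]: 222 @ $14 + 22 @ $14 = $3,416
Ending inventory: 89 @ $14 + 334 @ $15 = $6,256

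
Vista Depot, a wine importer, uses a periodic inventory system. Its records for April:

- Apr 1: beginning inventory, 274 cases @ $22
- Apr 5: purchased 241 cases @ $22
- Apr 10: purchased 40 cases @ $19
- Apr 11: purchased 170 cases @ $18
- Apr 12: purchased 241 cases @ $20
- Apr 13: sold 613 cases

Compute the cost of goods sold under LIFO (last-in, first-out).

COGS = $12,204

Apr 13, 613 sold [LIFO — newest first]: 241 @ $20 + 170 @ $18 + 40 @ $19 + 162 @ $22 = $12,204
Ending inventory: 274 @ $22 + 79 @ $22 = $7,766
Check: goods available $19,970 = COGS $12,204 + ending $7,766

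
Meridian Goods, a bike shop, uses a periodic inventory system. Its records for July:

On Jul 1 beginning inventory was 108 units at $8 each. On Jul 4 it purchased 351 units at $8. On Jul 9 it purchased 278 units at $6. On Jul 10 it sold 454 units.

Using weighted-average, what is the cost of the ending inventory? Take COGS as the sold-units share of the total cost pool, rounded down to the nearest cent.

Jul 10, sell 454: 454/737 × $5,340.00 → $3,289.49
Ending inventory (cost pool remaining) = $2,050.51

Ending inventory = $2,050.51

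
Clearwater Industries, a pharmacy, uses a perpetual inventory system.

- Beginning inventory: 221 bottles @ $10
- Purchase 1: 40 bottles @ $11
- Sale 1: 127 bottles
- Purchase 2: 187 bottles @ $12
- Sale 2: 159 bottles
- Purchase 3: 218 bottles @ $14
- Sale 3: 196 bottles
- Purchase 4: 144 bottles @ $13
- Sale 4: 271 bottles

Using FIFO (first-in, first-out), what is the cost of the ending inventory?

Ending inventory = $741

Sale 1 (127) [FIFO — oldest first]: 127 @ $10 = $1,270
Sale 2 (159) [FIFO — oldest first]: 94 @ $10 + 40 @ $11 + 25 @ $12 = $1,680
Sale 3 (196) [FIFO — oldest first]: 162 @ $12 + 34 @ $14 = $2,420
Sale 4 (271) [FIFO — oldest first]: 184 @ $14 + 87 @ $13 = $3,707
Total COGS = $1,270 + $1,680 + $2,420 + $3,707 = $9,077
Ending inventory: 57 @ $13 = $741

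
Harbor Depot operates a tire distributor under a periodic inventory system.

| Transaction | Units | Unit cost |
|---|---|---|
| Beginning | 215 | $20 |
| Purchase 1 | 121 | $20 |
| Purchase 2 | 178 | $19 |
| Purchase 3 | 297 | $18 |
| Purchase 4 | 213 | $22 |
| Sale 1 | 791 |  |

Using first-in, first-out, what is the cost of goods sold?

COGS = $15,088

Sale 1 (791) [FIFO — oldest first]: 215 @ $20 + 121 @ $20 + 178 @ $19 + 277 @ $18 = $15,088
Ending inventory: 20 @ $18 + 213 @ $22 = $5,046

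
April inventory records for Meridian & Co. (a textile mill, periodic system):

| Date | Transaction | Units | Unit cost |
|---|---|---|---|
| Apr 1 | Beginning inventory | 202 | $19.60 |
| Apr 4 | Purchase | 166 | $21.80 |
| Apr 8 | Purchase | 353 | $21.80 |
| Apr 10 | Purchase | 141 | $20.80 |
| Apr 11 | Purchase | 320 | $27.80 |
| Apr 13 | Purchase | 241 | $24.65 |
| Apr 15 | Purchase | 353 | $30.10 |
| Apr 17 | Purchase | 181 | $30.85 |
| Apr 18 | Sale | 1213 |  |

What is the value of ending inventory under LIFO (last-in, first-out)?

Ending inventory = $15,751.80

Apr 18, 1213 sold [LIFO — newest first]: 181 @ $30.85 + 353 @ $30.10 + 241 @ $24.65 + 320 @ $27.80 + 118 @ $20.80 = $33,500.20
Ending inventory: 202 @ $19.60 + 166 @ $21.80 + 353 @ $21.80 + 23 @ $20.80 = $15,751.80
Check: goods available $49,252.00 = COGS $33,500.20 + ending $15,751.80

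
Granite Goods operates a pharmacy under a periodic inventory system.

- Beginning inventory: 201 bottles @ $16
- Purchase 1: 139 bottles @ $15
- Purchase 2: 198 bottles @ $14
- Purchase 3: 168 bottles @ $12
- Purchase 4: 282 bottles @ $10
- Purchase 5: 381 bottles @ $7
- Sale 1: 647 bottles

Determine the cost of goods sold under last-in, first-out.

Sale 1 (647) [LIFO — newest first]: 381 @ $7 + 266 @ $10 = $5,327
Ending inventory: 201 @ $16 + 139 @ $15 + 198 @ $14 + 168 @ $12 + 16 @ $10 = $10,249

COGS = $5,327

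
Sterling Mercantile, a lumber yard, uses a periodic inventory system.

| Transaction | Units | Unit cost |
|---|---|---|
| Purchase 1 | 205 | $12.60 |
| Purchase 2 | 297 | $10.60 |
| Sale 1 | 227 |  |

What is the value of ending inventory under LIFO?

Ending inventory = $3,325.00

Sale 1 (227) [LIFO — newest first]: 227 @ $10.60 = $2,406.20
Ending inventory: 205 @ $12.60 + 70 @ $10.60 = $3,325.00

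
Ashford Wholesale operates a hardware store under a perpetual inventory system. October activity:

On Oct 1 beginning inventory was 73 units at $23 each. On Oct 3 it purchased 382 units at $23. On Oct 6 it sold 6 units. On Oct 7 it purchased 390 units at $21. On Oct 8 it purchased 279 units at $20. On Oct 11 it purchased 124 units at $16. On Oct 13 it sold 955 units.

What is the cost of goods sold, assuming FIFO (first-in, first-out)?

COGS = $20,975

Oct 6, 6 sold [FIFO — oldest first]: 6 @ $23 = $138
Oct 13, 955 sold [FIFO — oldest first]: 67 @ $23 + 382 @ $23 + 390 @ $21 + 116 @ $20 = $20,837
Total COGS = $138 + $20,837 = $20,975
Ending inventory: 163 @ $20 + 124 @ $16 = $5,244
Check: goods available $26,219 = COGS $20,975 + ending $5,244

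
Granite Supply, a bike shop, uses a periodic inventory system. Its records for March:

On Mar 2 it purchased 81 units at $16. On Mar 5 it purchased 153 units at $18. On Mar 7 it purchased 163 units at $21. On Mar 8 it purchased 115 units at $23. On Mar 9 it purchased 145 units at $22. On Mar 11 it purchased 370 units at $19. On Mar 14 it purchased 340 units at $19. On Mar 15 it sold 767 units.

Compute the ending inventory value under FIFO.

Ending inventory = $11,400

Mar 15, 767 sold [FIFO — oldest first]: 81 @ $16 + 153 @ $18 + 163 @ $21 + 115 @ $23 + 145 @ $22 + 110 @ $19 = $15,398
Ending inventory: 260 @ $19 + 340 @ $19 = $11,400
Check: goods available $26,798 = COGS $15,398 + ending $11,400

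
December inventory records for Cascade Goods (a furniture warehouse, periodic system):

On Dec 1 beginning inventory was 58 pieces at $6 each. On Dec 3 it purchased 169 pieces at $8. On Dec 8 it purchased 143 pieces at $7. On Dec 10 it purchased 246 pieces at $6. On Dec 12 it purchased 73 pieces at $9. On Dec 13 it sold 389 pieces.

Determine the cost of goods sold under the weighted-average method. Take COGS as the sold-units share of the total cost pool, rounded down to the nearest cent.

COGS = $2,729.21

Dec 13, sell 389: 389/689 × $4,834.00 → $2,729.21
Ending inventory (cost pool remaining) = $2,104.79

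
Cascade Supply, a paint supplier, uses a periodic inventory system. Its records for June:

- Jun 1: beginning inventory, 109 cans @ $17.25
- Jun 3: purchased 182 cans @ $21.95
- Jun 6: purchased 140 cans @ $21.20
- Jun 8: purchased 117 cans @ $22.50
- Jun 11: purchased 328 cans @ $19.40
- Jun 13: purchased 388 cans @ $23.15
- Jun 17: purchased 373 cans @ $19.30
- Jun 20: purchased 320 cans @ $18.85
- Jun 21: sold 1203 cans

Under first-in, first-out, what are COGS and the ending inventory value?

COGS = $25,408.90; ending inventory = $14,643.05

Jun 21, 1203 sold [FIFO — oldest first]: 109 @ $17.25 + 182 @ $21.95 + 140 @ $21.20 + 117 @ $22.50 + 328 @ $19.40 + 327 @ $23.15 = $25,408.90
Ending inventory: 61 @ $23.15 + 373 @ $19.30 + 320 @ $18.85 = $14,643.05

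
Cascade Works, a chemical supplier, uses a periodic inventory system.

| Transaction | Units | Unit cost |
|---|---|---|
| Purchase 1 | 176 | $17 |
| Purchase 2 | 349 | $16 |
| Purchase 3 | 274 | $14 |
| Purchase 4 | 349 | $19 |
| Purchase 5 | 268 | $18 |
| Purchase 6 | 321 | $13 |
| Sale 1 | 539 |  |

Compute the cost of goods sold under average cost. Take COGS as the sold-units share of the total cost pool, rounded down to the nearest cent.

COGS = $8,700.95

Sale 1, sell 539: 539/1737 × $28,040.00 → $8,700.95
Ending inventory (cost pool remaining) = $19,339.05
Check: goods available $28,040.00 = COGS $8,700.95 + ending $19,339.05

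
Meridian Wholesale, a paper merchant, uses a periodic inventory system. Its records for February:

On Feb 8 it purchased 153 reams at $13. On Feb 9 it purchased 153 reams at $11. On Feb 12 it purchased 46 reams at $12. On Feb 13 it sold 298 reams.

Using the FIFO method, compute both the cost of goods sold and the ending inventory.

COGS = $3,584; ending inventory = $640

Feb 13, 298 sold [FIFO — oldest first]: 153 @ $13 + 145 @ $11 = $3,584
Ending inventory: 8 @ $11 + 46 @ $12 = $640
Check: goods available $4,224 = COGS $3,584 + ending $640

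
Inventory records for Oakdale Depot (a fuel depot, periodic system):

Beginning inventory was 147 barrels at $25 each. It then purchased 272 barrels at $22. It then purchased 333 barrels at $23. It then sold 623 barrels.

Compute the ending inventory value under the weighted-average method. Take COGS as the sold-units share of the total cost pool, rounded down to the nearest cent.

Ending inventory = $2,970.78

Sale 1, sell 623: 623/752 × $17,318.00 → $14,347.22
Ending inventory (cost pool remaining) = $2,970.78
Check: goods available $17,318.00 = COGS $14,347.22 + ending $2,970.78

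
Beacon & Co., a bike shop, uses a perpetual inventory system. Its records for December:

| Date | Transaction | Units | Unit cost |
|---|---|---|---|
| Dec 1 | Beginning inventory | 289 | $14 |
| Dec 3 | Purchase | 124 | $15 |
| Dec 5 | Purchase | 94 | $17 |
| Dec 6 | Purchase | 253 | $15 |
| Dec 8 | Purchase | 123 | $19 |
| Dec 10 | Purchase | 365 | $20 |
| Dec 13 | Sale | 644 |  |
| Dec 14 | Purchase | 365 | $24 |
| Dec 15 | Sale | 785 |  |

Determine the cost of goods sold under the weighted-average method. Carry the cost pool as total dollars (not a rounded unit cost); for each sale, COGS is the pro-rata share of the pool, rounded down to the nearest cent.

After Dec 1: 289 on hand, pool $4,046.00 (≈ $14.0000 each)
After Dec 3: 413 on hand, pool $5,906.00 (≈ $14.3002 each)
After Dec 5: 507 on hand, pool $7,504.00 (≈ $14.8008 each)
After Dec 6: 760 on hand, pool $11,299.00 (≈ $14.8671 each)
After Dec 8: 883 on hand, pool $13,636.00 (≈ $15.4428 each)
After Dec 10: 1248 on hand, pool $20,936.00 (≈ $16.7756 each)
Dec 13, sell 644: 644/1248 × $20,936.00 → $10,803.51
After Dec 14: 969 on hand, pool $18,892.49 (≈ $19.4969 each)
Dec 15, sell 785: 785/969 × $18,892.49 → $15,305.06
Total COGS = $10,803.51 + $15,305.06 = $26,108.57
Ending inventory (cost pool remaining) = $3,587.43
Check: goods available $29,696.00 = COGS $26,108.57 + ending $3,587.43

COGS = $26,108.57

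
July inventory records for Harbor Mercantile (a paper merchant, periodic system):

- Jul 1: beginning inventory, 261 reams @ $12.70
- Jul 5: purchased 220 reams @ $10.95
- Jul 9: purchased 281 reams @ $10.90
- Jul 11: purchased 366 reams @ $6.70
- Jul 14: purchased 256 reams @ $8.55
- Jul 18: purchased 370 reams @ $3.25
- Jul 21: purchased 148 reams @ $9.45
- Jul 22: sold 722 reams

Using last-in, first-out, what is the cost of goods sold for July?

COGS = $4,345.30

Jul 22, 722 sold [LIFO — newest first]: 148 @ $9.45 + 370 @ $3.25 + 204 @ $8.55 = $4,345.30
Ending inventory: 261 @ $12.70 + 220 @ $10.95 + 281 @ $10.90 + 366 @ $6.70 + 52 @ $8.55 = $11,683.40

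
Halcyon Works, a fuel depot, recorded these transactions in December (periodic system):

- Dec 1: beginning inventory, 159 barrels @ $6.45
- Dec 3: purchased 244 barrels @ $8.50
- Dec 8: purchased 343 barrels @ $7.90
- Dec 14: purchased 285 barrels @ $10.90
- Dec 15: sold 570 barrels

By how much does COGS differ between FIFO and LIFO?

FIFO COGS: 159 @ $6.45 + 244 @ $8.50 + 167 @ $7.90 = $4,418.85
LIFO COGS: 285 @ $10.90 + 285 @ $7.90 = $5,358.00
Difference = |$4,418.85 − $5,358.00| = $939.15

$939.15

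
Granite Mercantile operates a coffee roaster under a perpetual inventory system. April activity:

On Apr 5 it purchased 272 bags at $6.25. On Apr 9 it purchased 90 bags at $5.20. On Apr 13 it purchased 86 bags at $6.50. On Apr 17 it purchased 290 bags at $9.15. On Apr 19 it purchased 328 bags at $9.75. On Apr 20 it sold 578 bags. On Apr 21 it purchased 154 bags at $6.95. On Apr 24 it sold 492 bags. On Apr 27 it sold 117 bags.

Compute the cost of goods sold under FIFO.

COGS = $9,419.45

Apr 20, 578 sold [FIFO — oldest first]: 272 @ $6.25 + 90 @ $5.20 + 86 @ $6.50 + 130 @ $9.15 = $3,916.50
Apr 24, 492 sold [FIFO — oldest first]: 160 @ $9.15 + 328 @ $9.75 + 4 @ $6.95 = $4,689.80
Apr 27, 117 sold [FIFO — oldest first]: 117 @ $6.95 = $813.15
Total COGS = $3,916.50 + $4,689.80 + $813.15 = $9,419.45
Ending inventory: 33 @ $6.95 = $229.35
Check: goods available $9,648.80 = COGS $9,419.45 + ending $229.35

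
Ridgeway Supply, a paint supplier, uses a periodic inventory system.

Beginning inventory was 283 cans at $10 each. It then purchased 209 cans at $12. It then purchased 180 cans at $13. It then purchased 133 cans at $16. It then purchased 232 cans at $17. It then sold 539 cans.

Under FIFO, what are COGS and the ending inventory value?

Sale 1 (539) [FIFO — oldest first]: 283 @ $10 + 209 @ $12 + 47 @ $13 = $5,949
Ending inventory: 133 @ $13 + 133 @ $16 + 232 @ $17 = $7,801
Check: goods available $13,750 = COGS $5,949 + ending $7,801

COGS = $5,949; ending inventory = $7,801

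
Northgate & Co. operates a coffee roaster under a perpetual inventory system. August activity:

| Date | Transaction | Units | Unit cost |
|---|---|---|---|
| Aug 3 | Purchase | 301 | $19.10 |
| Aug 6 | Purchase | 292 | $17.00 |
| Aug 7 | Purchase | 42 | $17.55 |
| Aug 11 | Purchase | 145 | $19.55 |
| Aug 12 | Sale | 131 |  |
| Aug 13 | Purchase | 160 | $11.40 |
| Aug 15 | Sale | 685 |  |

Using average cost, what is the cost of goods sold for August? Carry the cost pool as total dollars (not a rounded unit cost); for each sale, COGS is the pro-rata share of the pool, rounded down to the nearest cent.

After Aug 3: 301 on hand, pool $5,749.10 (≈ $19.1000 each)
After Aug 6: 593 on hand, pool $10,713.10 (≈ $18.0659 each)
After Aug 7: 635 on hand, pool $11,450.20 (≈ $18.0318 each)
After Aug 11: 780 on hand, pool $14,284.95 (≈ $18.3140 each)
Aug 12, sell 131: 131/780 × $14,284.95 → $2,399.13
After Aug 13: 809 on hand, pool $13,709.82 (≈ $16.9466 each)
Aug 15, sell 685: 685/809 × $13,709.82 → $11,608.43
Total COGS = $2,399.13 + $11,608.43 = $14,007.56
Ending inventory (cost pool remaining) = $2,101.39
Check: goods available $16,108.95 = COGS $14,007.56 + ending $2,101.39

COGS = $14,007.56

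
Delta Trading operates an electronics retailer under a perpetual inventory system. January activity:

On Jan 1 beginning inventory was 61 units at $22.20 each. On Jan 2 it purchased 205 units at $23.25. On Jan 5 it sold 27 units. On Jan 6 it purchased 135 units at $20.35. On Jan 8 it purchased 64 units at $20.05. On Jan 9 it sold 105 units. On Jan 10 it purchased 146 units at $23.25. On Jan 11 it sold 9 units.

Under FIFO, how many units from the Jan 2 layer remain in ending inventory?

Jan 5, 27 sold [FIFO — oldest first]: 27 @ $22.20 = $599.40
Jan 9, 105 sold [FIFO — oldest first]: 34 @ $22.20 + 71 @ $23.25 = $2,405.55
Jan 11, 9 sold [FIFO — oldest first]: 9 @ $23.25 = $209.25
Total COGS = $599.40 + $2,405.55 + $209.25 = $3,214.20
Ending inventory: 125 @ $23.25 + 135 @ $20.35 + 64 @ $20.05 + 146 @ $23.25 = $10,331.20
Check: goods available $13,545.40 = COGS $3,214.20 + ending $10,331.20

125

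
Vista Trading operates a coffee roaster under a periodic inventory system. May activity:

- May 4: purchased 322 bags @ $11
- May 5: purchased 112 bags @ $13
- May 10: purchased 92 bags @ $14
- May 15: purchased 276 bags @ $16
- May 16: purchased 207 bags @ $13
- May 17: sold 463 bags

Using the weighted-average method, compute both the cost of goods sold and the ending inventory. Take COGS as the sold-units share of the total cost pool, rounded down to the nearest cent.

COGS = $6,145.64; ending inventory = $7,247.36

May 17, sell 463: 463/1009 × $13,393.00 → $6,145.64
Ending inventory (cost pool remaining) = $7,247.36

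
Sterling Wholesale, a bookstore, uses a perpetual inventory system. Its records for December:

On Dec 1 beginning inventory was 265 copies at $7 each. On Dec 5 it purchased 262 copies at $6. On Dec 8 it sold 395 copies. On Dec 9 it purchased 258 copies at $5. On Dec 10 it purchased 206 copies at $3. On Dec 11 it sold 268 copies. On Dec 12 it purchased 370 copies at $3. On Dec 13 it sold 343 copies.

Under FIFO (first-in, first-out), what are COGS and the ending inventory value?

COGS = $5,380; ending inventory = $1,065

Dec 8, 395 sold [FIFO — oldest first]: 265 @ $7 + 130 @ $6 = $2,635
Dec 11, 268 sold [FIFO — oldest first]: 132 @ $6 + 136 @ $5 = $1,472
Dec 13, 343 sold [FIFO — oldest first]: 122 @ $5 + 206 @ $3 + 15 @ $3 = $1,273
Total COGS = $2,635 + $1,472 + $1,273 = $5,380
Ending inventory: 355 @ $3 = $1,065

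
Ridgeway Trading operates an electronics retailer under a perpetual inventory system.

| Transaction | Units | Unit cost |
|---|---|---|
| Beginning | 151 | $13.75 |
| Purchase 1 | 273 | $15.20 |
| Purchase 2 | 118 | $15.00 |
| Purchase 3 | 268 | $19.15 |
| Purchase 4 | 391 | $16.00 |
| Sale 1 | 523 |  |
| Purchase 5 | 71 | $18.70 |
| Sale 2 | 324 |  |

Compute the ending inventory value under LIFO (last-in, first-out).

Sale 1 (523) [LIFO — newest first]: 391 @ $16.00 + 132 @ $19.15 = $8,783.80
Sale 2 (324) [LIFO — newest first]: 71 @ $18.70 + 136 @ $19.15 + 117 @ $15.00 = $5,687.10
Total COGS = $8,783.80 + $5,687.10 = $14,470.90
Ending inventory: 151 @ $13.75 + 273 @ $15.20 + 1 @ $15.00 = $6,240.85
Check: goods available $20,711.75 = COGS $14,470.90 + ending $6,240.85

Ending inventory = $6,240.85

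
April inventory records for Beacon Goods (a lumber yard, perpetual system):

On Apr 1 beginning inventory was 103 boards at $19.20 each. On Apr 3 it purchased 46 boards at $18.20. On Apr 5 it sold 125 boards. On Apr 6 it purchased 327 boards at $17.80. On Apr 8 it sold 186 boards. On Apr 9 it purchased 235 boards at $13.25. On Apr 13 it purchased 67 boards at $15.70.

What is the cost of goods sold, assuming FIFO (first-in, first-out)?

COGS = $5,698.40

Apr 5, 125 sold [FIFO — oldest first]: 103 @ $19.20 + 22 @ $18.20 = $2,378.00
Apr 8, 186 sold [FIFO — oldest first]: 24 @ $18.20 + 162 @ $17.80 = $3,320.40
Total COGS = $2,378.00 + $3,320.40 = $5,698.40
Ending inventory: 165 @ $17.80 + 235 @ $13.25 + 67 @ $15.70 = $7,102.65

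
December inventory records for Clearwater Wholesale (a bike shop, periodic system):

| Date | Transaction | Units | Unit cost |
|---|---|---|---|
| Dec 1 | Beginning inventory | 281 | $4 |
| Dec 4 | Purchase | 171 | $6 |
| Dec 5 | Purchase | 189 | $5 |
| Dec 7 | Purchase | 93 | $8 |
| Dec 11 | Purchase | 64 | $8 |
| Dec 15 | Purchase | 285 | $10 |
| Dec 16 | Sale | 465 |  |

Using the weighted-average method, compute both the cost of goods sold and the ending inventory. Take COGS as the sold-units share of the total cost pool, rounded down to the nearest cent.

COGS = $3,091.84; ending inventory = $4,109.16

Dec 16, sell 465: 465/1083 × $7,201.00 → $3,091.84
Ending inventory (cost pool remaining) = $4,109.16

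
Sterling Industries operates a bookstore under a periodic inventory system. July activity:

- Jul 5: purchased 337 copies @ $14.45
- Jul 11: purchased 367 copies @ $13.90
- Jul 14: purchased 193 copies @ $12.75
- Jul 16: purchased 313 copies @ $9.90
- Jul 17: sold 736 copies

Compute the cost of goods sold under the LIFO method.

COGS = $8,756.45

Jul 17, 736 sold [LIFO — newest first]: 313 @ $9.90 + 193 @ $12.75 + 230 @ $13.90 = $8,756.45
Ending inventory: 337 @ $14.45 + 137 @ $13.90 = $6,773.95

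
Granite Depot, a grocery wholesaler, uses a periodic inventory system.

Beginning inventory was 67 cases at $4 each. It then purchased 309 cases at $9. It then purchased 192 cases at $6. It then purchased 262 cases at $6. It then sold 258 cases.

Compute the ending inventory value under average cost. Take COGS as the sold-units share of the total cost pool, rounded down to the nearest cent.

Sale 1, sell 258: 258/830 × $5,773.00 → $1,794.49
Ending inventory (cost pool remaining) = $3,978.51
Check: goods available $5,773.00 = COGS $1,794.49 + ending $3,978.51

Ending inventory = $3,978.51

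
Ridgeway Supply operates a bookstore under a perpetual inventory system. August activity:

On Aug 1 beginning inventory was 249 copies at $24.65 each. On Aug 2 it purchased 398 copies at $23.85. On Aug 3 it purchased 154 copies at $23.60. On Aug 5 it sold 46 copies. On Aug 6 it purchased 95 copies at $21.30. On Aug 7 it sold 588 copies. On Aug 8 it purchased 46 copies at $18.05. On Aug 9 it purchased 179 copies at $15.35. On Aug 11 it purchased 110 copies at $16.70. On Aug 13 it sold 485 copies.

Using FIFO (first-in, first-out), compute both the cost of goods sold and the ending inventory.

COGS = $24,835.30; ending inventory = $1,867.70

Aug 5, 46 sold [FIFO — oldest first]: 46 @ $24.65 = $1,133.90
Aug 7, 588 sold [FIFO — oldest first]: 203 @ $24.65 + 385 @ $23.85 = $14,186.20
Aug 13, 485 sold [FIFO — oldest first]: 13 @ $23.85 + 154 @ $23.60 + 95 @ $21.30 + 46 @ $18.05 + 177 @ $15.35 = $9,515.20
Total COGS = $1,133.90 + $14,186.20 + $9,515.20 = $24,835.30
Ending inventory: 2 @ $15.35 + 110 @ $16.70 = $1,867.70
Check: goods available $26,703.00 = COGS $24,835.30 + ending $1,867.70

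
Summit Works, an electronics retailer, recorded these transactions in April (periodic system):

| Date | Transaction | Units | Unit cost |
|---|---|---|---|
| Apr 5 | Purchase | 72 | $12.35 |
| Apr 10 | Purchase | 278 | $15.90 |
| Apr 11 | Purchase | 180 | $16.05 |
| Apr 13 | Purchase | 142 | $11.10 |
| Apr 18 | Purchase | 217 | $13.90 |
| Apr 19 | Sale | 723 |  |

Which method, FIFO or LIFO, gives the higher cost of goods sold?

FIFO

FIFO COGS: 72 @ $12.35 + 278 @ $15.90 + 180 @ $16.05 + 142 @ $11.10 + 51 @ $13.90 = $10,483.50
LIFO COGS: 217 @ $13.90 + 142 @ $11.10 + 180 @ $16.05 + 184 @ $15.90 = $10,407.10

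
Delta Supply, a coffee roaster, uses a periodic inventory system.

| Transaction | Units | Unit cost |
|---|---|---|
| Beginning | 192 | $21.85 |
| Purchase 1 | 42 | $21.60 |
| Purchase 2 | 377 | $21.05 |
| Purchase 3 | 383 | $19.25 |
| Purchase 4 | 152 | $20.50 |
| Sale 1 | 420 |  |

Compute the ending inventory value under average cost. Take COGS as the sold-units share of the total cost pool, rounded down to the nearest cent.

Ending inventory = $14,904.54

Sale 1, sell 420: 420/1146 × $23,527.00 → $8,622.46
Ending inventory (cost pool remaining) = $14,904.54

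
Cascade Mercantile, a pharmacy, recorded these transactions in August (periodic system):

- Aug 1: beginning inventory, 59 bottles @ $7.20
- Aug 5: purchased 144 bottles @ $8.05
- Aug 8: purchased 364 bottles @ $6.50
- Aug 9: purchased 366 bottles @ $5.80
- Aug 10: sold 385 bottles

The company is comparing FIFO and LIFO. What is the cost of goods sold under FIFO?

FIFO COGS: 59 @ $7.20 + 144 @ $8.05 + 182 @ $6.50 = $2,767.00
LIFO COGS: 366 @ $5.80 + 19 @ $6.50 = $2,246.30

COGS = $2,767.00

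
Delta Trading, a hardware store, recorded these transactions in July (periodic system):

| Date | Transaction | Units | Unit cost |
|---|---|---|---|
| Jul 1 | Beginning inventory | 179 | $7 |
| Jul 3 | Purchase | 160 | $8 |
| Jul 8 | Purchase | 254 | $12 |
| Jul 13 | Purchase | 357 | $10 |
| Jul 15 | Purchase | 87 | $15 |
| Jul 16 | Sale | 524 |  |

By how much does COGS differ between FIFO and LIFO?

FIFO COGS: 179 @ $7 + 160 @ $8 + 185 @ $12 = $4,753
LIFO COGS: 87 @ $15 + 357 @ $10 + 80 @ $12 = $5,835
Difference = |$4,753 − $5,835| = $1,082

$1,082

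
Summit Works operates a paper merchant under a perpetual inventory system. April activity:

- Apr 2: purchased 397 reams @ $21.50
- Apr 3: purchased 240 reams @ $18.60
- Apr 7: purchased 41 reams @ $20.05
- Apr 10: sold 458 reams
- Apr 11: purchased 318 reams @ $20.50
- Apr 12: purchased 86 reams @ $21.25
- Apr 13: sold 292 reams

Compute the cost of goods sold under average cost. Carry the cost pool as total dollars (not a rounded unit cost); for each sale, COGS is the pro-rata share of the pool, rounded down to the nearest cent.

After Apr 2: 397 on hand, pool $8,535.50 (≈ $21.5000 each)
After Apr 3: 637 on hand, pool $12,999.50 (≈ $20.4074 each)
After Apr 7: 678 on hand, pool $13,821.55 (≈ $20.3858 each)
Apr 10, sell 458: 458/678 × $13,821.55 → $9,336.68
After Apr 11: 538 on hand, pool $11,003.87 (≈ $20.4533 each)
After Apr 12: 624 on hand, pool $12,831.37 (≈ $20.5631 each)
Apr 13, sell 292: 292/624 × $12,831.37 → $6,004.42
Total COGS = $9,336.68 + $6,004.42 = $15,341.10
Ending inventory (cost pool remaining) = $6,826.95

COGS = $15,341.10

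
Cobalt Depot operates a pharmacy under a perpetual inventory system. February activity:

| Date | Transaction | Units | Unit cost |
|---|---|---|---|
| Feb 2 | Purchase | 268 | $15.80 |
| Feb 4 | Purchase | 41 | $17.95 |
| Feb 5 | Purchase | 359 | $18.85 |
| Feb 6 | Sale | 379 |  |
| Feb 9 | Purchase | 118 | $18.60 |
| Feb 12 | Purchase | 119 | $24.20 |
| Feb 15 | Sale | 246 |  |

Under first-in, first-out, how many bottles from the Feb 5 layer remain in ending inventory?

43

Feb 6, 379 sold [FIFO — oldest first]: 268 @ $15.80 + 41 @ $17.95 + 70 @ $18.85 = $6,289.85
Feb 15, 246 sold [FIFO — oldest first]: 246 @ $18.85 = $4,637.10
Total COGS = $6,289.85 + $4,637.10 = $10,926.95
Ending inventory: 43 @ $18.85 + 118 @ $18.60 + 119 @ $24.20 = $5,885.15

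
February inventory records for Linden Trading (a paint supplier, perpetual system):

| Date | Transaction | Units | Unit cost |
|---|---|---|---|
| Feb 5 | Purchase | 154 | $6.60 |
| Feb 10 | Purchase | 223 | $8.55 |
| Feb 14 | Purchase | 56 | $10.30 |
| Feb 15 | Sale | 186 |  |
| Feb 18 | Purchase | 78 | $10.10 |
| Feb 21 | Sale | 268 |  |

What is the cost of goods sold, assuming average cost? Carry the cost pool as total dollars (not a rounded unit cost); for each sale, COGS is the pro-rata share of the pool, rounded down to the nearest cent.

After Feb 5: 154 on hand, pool $1,016.40 (≈ $6.6000 each)
After Feb 10: 377 on hand, pool $2,923.05 (≈ $7.7534 each)
After Feb 14: 433 on hand, pool $3,499.85 (≈ $8.0828 each)
Feb 15, sell 186: 186/433 × $3,499.85 → $1,503.39
After Feb 18: 325 on hand, pool $2,784.26 (≈ $8.5670 each)
Feb 21, sell 268: 268/325 × $2,784.26 → $2,295.94
Total COGS = $1,503.39 + $2,295.94 = $3,799.33
Ending inventory (cost pool remaining) = $488.32
Check: goods available $4,287.65 = COGS $3,799.33 + ending $488.32

COGS = $3,799.33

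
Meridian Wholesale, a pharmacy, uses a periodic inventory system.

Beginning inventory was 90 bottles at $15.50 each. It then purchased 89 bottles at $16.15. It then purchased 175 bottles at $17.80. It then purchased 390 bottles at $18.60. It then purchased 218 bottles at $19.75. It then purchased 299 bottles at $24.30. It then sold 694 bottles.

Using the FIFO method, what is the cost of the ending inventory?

Ending inventory = $12,501.20

Sale 1 (694) [FIFO — oldest first]: 90 @ $15.50 + 89 @ $16.15 + 175 @ $17.80 + 340 @ $18.60 = $12,271.35
Ending inventory: 50 @ $18.60 + 218 @ $19.75 + 299 @ $24.30 = $12,501.20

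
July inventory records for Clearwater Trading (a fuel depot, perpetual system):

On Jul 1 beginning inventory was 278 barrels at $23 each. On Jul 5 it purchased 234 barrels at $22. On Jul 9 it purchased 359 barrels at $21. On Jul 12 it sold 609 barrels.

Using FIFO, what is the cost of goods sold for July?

COGS = $13,579

Jul 12, 609 sold [FIFO — oldest first]: 278 @ $23 + 234 @ $22 + 97 @ $21 = $13,579
Ending inventory: 262 @ $21 = $5,502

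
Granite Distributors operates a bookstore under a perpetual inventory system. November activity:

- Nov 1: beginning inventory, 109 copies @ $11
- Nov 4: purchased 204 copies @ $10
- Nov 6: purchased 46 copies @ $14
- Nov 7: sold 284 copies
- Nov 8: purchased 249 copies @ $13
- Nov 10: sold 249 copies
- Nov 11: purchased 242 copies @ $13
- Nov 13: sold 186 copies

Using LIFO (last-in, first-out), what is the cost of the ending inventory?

Nov 7, 284 sold [LIFO — newest first]: 46 @ $14 + 204 @ $10 + 34 @ $11 = $3,058
Nov 10, 249 sold [LIFO — newest first]: 249 @ $13 = $3,237
Nov 13, 186 sold [LIFO — newest first]: 186 @ $13 = $2,418
Total COGS = $3,058 + $3,237 + $2,418 = $8,713
Ending inventory: 75 @ $11 + 56 @ $13 = $1,553

Ending inventory = $1,553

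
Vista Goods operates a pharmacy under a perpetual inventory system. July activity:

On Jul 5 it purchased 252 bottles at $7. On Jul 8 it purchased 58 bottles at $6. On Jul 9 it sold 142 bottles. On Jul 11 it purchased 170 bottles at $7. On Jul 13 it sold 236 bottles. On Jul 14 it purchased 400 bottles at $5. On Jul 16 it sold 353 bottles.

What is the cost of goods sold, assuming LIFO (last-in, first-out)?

Jul 9, 142 sold [LIFO — newest first]: 58 @ $6 + 84 @ $7 = $936
Jul 13, 236 sold [LIFO — newest first]: 170 @ $7 + 66 @ $7 = $1,652
Jul 16, 353 sold [LIFO — newest first]: 353 @ $5 = $1,765
Total COGS = $936 + $1,652 + $1,765 = $4,353
Ending inventory: 102 @ $7 + 47 @ $5 = $949
Check: goods available $5,302 = COGS $4,353 + ending $949

COGS = $4,353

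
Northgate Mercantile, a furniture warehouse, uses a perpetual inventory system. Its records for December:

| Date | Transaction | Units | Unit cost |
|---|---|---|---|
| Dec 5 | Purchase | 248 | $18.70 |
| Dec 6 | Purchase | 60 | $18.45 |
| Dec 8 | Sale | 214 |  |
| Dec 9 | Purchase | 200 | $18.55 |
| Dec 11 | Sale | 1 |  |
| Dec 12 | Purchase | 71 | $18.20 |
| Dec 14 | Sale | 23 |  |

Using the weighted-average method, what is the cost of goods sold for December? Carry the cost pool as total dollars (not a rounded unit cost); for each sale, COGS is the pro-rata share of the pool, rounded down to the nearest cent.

After Dec 5: 248 on hand, pool $4,637.60 (≈ $18.7000 each)
After Dec 6: 308 on hand, pool $5,744.60 (≈ $18.6513 each)
Dec 8, sell 214: 214/308 × $5,744.60 → $3,991.37
After Dec 9: 294 on hand, pool $5,463.23 (≈ $18.5824 each)
Dec 11, sell 1: 1/294 × $5,463.23 → $18.58
After Dec 12: 364 on hand, pool $6,736.85 (≈ $18.5078 each)
Dec 14, sell 23: 23/364 × $6,736.85 → $425.68
Total COGS = $3,991.37 + $18.58 + $425.68 = $4,435.63
Ending inventory (cost pool remaining) = $6,311.17
Check: goods available $10,746.80 = COGS $4,435.63 + ending $6,311.17

COGS = $4,435.63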